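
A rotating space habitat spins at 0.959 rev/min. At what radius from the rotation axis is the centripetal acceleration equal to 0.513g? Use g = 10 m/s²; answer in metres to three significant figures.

509 m

ω = 0.959 rev/min × 2π/60 = 0.1004 rad/s.
a_c = ω²r = 0.513g ⇒ r = 0.513 × 10.0 / (0.1004)² = 5.130/0.01009 = 508.7 m.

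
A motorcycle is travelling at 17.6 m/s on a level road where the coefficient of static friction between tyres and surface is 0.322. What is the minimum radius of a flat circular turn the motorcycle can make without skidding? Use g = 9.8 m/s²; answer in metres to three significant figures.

98.2 m

At the limit, μ_s m g = m v²/r, so r_min = v²/(μ_s g) = (17.6)²/(0.322 × 9.8) = 309.8/3.156 = 98.16 m.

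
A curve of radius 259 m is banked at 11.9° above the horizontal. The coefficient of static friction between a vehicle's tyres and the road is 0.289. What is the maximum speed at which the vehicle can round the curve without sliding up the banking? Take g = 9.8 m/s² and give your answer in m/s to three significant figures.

At the maximum speed, friction acts down the slope at its limiting value f = μN. Radially (horizontal, toward centre): N sinθ + μN cosθ = mv²/r. Vertically: N cosθ − μN sinθ = mg.
Dividing: v² = r g (sinθ + μcosθ)/(cosθ − μsinθ).
sinθ + μcosθ = 0.2062 + 0.289×0.9785 = 0.4890; cosθ − μsinθ = 0.9785 − 0.289×0.2062 = 0.9189.
v² = 259 × 9.8 × 0.4890/0.9189 = 1351 m²/s², so v = 36.75 m/s.

36.8 m/s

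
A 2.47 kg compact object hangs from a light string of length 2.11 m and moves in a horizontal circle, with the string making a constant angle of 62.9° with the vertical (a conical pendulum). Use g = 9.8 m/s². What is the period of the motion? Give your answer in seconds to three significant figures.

1.97 s

r = L sinθ = 1.878 m. From T sinθ = mω²r and T cosθ = mg: tanθ = ω²r/g, so ω² = g tanθ / r = g/(L cosθ).
ω = √(g/(L cosθ)) = √(9.8/(2.11 × 0.4555)) = √10.20 = 3.193 rad/s.
Period = 2π/ω = 1.968 s.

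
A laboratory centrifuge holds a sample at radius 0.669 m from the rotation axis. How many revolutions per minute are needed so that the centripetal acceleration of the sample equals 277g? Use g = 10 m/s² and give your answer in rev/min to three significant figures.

Require ω²r = 277g, so ω = √(277 × 10.0/0.669) = 64.35 rad/s.
In rev/min: ω × 60/(2π) = 64.35 × 60/(2π) = 614.5 rev/min.

614 rev/min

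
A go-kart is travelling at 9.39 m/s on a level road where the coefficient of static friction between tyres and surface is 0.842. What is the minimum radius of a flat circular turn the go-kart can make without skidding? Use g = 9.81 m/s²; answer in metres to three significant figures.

10.7 m

At the limit, μ_s m g = m v²/r, so r_min = v²/(μ_s g) = (9.39)²/(0.842 × 9.81) = 88.17/8.260 = 10.67 m.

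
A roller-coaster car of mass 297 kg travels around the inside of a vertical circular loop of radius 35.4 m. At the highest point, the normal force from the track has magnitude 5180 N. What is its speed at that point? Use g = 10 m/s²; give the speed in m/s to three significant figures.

At the top, N + mg = mv²/r, so v = √(r(N/m + g)) = √(35.4 × (5180/297 + 10.0)) = √(35.4 × 27.44) = √971.4 = 31.17 m/s.

31.2 m/s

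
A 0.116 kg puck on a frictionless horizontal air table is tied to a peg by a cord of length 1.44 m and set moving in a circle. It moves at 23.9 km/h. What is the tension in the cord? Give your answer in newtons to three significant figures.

3.55 N

v = 23.9 km/h = 23.9/3.6 = 6.639 m/s.
The tension is the only horizontal force, so it supplies the full centripetal force: T = m v²/r = 0.116 × (6.639)²/1.44 = 0.116 × 44.07/1.44 = 3.550 N.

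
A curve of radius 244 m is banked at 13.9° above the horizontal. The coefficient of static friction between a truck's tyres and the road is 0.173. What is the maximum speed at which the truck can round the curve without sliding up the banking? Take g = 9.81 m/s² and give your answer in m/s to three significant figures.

32.4 m/s

At the maximum speed, friction acts down the slope at its limiting value f = μN. Radially (horizontal, toward centre): N sinθ + μN cosθ = mv²/r. Vertically: N cosθ − μN sinθ = mg.
Dividing: v² = r g (sinθ + μcosθ)/(cosθ − μsinθ).
sinθ + μcosθ = 0.2402 + 0.173×0.9707 = 0.4082; cosθ − μsinθ = 0.9707 − 0.173×0.2402 = 0.9292.
v² = 244 × 9.81 × 0.4082/0.9292 = 1051 m²/s², so v = 32.43 m/s.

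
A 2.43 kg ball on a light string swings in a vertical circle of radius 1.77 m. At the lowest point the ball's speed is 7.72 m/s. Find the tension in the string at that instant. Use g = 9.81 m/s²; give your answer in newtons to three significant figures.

106 N

At the lowest point, T points up (toward the centre) and the weight mg points down (away from the centre), so the net inward force is T − mg = mv²/r.
T = m(v²/r + g) = 2.43 × ((7.72)²/1.77 + 9.81) = 2.43 × (33.67 + 9.81) = 2.43 × 43.48 = 105.7 N.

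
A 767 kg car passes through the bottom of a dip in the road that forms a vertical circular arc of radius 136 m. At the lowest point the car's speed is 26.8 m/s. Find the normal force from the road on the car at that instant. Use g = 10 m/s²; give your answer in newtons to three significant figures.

11700 N

At the lowest point, N points up (toward the centre) and the weight mg points down (away from the centre), so the net inward force is N − mg = mv²/r.
N = m(v²/r + g) = 767 × ((26.8)²/136 + 10.0) = 767 × (5.281 + 10.0) = 767 × 15.28 = 11720 N.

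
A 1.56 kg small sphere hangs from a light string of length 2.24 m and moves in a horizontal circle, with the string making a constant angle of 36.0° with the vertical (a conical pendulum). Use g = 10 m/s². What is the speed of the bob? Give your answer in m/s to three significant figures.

3.09 m/s

The radius of the circle is r = L sinθ = 2.24 × sin 36.0° = 1.317 m.
Horizontally T sinθ = mv²/r and vertically T cosθ = mg, so tanθ = v²/(rg).
v = √(r g tanθ) = √(1.317 × 10.0 × 0.7265) = √9.566 = 3.093 m/s.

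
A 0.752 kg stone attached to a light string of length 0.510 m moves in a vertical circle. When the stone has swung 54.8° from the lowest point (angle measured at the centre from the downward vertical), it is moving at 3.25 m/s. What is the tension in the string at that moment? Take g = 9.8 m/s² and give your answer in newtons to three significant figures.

19.8 N

Take the radial direction toward the centre of the circle as positive. The component of the weight along the string toward the centre is −mg cos φ (φ measured from the bottom), so Newton's second law along the string gives T − mg cos φ = m v²/r.
cos 54.8° = 0.5764, so T = m(v²/r + g cos φ) = 0.752 × ((3.25)²/0.510 + 9.8 × 0.5764) = 0.752 × (20.71 + (5.649)) = 0.752 × 26.36 = 19.82 N.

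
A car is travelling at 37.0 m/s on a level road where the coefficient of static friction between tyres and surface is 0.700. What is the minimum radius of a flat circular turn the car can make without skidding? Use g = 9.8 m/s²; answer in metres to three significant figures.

200 m

At the limit, μ_s m g = m v²/r, so r_min = v²/(μ_s g) = (37.0)²/(0.700 × 9.8) = 1369/6.860 = 199.6 m.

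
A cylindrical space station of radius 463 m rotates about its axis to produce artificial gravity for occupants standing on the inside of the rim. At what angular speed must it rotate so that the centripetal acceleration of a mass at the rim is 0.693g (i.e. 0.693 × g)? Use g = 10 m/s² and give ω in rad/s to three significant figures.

Centripetal acceleration a_c = ω²r. Setting ω²r = 0.693g:
ω = √(0.693g / r) = √(0.693 × 10.0 / 463) = √0.01497 = 0.1223 rad/s.

0.122 rad/s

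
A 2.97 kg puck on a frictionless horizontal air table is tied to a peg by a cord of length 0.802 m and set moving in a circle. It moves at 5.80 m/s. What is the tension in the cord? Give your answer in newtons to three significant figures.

The tension is the only horizontal force, so it supplies the full centripetal force: T = m v²/r = 2.97 × (5.800)²/0.802 = 2.97 × 33.64/0.802 = 124.6 N.

125 N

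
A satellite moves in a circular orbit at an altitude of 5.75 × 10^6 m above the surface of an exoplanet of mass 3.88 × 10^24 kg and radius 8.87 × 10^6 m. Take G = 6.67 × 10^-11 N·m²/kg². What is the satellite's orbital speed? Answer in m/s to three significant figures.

4210 m/s

Orbital radius r = R + h = 8.87 × 10^6 + 5.75 × 10^6 = 1.462 × 10^7 m.
Gravity supplies the centripetal force: G M m / r² = m v² / r, so v = √(GM/r).
v = √(6.67 × 10^-11 × 3.88 × 10^24 / 1.462 × 10^7) = √(1.770 × 10^7) = 4207 m/s.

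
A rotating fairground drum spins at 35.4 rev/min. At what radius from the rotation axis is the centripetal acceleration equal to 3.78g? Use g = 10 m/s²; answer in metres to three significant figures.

ω = 35.4 rev/min × 2π/60 = 3.707 rad/s.
a_c = ω²r = 3.78g ⇒ r = 3.78 × 10.0 / (3.707)² = 37.80/13.74 = 2.751 m.

2.75 m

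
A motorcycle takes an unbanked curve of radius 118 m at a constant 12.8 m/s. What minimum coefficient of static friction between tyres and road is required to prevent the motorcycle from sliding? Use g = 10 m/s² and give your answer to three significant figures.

Friction provides the centripetal force: μ_s m g = m v²/r, so μ_s = v²/(g r) = (12.80)²/(10.0 × 118) = 163.8/1180 = 0.1388.

0.139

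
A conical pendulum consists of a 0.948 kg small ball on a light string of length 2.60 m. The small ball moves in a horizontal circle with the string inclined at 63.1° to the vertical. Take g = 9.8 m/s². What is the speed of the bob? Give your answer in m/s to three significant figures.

6.69 m/s

The radius of the circle is r = L sinθ = 2.60 × sin 63.1° = 2.319 m.
Horizontally T sinθ = mv²/r and vertically T cosθ = mg, so tanθ = v²/(rg).
v = √(r g tanθ) = √(2.319 × 9.8 × 1.971) = √44.79 = 6.692 m/s.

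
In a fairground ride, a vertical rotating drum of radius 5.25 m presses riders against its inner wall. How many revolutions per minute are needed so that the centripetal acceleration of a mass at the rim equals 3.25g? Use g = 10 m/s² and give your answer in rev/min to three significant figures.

Require ω²r = 3.25g, so ω = √(3.25 × 10.0/5.25) = 2.488 rad/s.
In rev/min: ω × 60/(2π) = 2.488 × 60/(2π) = 23.76 rev/min.

23.8 rev/min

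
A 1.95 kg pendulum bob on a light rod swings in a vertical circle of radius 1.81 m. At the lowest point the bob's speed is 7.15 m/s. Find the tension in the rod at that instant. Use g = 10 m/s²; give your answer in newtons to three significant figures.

74.6 N

At the lowest point, T points up (toward the centre) and the weight mg points down (away from the centre), so the net inward force is T − mg = mv²/r.
T = m(v²/r + g) = 1.95 × ((7.15)²/1.81 + 10.0) = 1.95 × (28.24 + 10.0) = 1.95 × 38.24 = 74.58 N.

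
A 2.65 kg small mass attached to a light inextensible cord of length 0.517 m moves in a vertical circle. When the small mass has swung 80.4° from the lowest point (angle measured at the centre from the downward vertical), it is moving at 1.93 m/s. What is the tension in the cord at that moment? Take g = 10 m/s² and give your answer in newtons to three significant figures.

Take the radial direction toward the centre of the circle as positive. The component of the weight along the string toward the centre is −mg cos φ (φ measured from the bottom), so Newton's second law along the string gives T − mg cos φ = m v²/r.
cos 80.4° = 0.1668, so T = m(v²/r + g cos φ) = 2.65 × ((1.93)²/0.517 + 10.0 × 0.1668) = 2.65 × (7.205 + (1.668)) = 2.65 × 8.873 = 23.51 N.

23.5 N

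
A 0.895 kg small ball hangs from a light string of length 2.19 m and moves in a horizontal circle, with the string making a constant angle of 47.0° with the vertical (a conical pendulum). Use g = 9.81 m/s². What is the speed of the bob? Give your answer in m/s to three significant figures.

The radius of the circle is r = L sinθ = 2.19 × sin 47.0° = 1.602 m.
Horizontally T sinθ = mv²/r and vertically T cosθ = mg, so tanθ = v²/(rg).
v = √(r g tanθ) = √(1.602 × 9.81 × 1.072) = √16.85 = 4.105 m/s.

4.10 m/s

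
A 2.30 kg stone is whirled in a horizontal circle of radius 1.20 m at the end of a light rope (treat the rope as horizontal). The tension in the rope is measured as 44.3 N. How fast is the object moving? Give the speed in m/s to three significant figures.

T = m v²/r ⇒ v = √(T r / m) = √(44.3 × 1.20 / 2.30) = √23.11 = 4.808 m/s.

4.81 m/s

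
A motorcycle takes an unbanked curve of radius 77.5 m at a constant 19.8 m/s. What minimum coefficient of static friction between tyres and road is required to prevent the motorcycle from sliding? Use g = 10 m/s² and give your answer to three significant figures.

0.506

Friction provides the centripetal force: μ_s m g = m v²/r, so μ_s = v²/(g r) = (19.80)²/(10.0 × 77.5) = 392.0/775.0 = 0.5059.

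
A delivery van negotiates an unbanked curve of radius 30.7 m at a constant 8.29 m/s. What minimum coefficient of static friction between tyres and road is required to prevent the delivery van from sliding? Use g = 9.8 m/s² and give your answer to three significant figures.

Friction provides the centripetal force: μ_s m g = m v²/r, so μ_s = v²/(g r) = (8.290)²/(9.8 × 30.7) = 68.72/300.9 = 0.2284.

0.228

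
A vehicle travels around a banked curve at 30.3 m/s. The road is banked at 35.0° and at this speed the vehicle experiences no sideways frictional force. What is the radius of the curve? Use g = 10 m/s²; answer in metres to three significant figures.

131 m

Frictionless banking: tanθ = v²/(rg), so r = v²/(g tanθ).
r = (30.3)²/(10.0 × tan 35.0°) = 918.1/(10.0 × 0.7002) = 918.1/7.002 = 131.1 m.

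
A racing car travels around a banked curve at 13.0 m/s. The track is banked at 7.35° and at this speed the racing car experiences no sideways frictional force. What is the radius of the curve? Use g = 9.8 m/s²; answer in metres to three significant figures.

134 m

Frictionless banking: tanθ = v²/(rg), so r = v²/(g tanθ).
r = (13.0)²/(9.8 × tan 7.35°) = 169.0/(9.8 × 0.1290) = 169.0/1.264 = 133.7 m.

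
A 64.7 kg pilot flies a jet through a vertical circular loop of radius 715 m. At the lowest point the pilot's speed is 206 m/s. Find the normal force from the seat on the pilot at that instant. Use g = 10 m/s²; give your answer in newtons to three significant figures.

4490 N

At the lowest point, N points up (toward the centre) and the weight mg points down (away from the centre), so the net inward force is N − mg = mv²/r.
N = m(v²/r + g) = 64.7 × ((206)²/715 + 10.0) = 64.7 × (59.35 + 10.0) = 64.7 × 69.35 = 4487 N.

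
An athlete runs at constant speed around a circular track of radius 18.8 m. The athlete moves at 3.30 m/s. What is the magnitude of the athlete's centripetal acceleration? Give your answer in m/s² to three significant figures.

a_c = v²/r = (3.300)²/18.8 = 10.89/18.8 = 0.5793 m/s².

0.579 m/s²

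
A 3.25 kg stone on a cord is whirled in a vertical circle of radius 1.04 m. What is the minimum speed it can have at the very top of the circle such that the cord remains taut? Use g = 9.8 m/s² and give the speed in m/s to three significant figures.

At the highest point the centre is directly below, so both the weight and T act inward: T + mg = mv²/r.
At minimum speed T → 0, so mg = mv_min²/r ⇒ v_min = √(g r) = √(9.8 × 1.04) = 3.192 m/s.

3.19 m/s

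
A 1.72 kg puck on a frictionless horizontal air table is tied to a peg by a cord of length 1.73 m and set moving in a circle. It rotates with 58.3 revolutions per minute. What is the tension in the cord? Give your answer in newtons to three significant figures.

111 N

ω = 58.3 rev/min × 2π/60 = 6.105 rad/s, so v = ωr = 6.105 × 1.73 = 10.56 m/s.
The tension is the only horizontal force, so it supplies the full centripetal force: T = m v²/r = 1.72 × (10.56)²/1.73 = 1.72 × 111.6/1.73 = 110.9 N.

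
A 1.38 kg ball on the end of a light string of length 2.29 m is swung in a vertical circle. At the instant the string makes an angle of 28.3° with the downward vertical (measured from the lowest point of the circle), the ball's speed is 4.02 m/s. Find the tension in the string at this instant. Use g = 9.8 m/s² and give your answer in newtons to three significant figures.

21.6 N

Take the radial direction toward the centre of the circle as positive. The component of the weight along the string toward the centre is −mg cos φ (φ measured from the bottom), so Newton's second law along the string gives T − mg cos φ = m v²/r.
cos 28.3° = 0.8805, so T = m(v²/r + g cos φ) = 1.38 × ((4.02)²/2.29 + 9.8 × 0.8805) = 1.38 × (7.057 + (8.629)) = 1.38 × 15.69 = 21.65 N.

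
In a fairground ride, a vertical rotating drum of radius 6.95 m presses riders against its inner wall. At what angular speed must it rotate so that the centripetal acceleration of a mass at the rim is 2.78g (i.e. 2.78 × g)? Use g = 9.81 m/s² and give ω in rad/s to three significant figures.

1.98 rad/s

Centripetal acceleration a_c = ω²r. Setting ω²r = 2.78g:
ω = √(2.78g / r) = √(2.78 × 9.81 / 6.95) = √3.924 = 1.981 rad/s.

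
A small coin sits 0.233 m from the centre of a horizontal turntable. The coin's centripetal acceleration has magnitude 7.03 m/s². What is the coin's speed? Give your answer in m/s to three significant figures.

1.28 m/s

a_c = v²/r ⇒ v = √(a_c · r) = √(7.03 × 0.233) = √1.638 = 1.280 m/s.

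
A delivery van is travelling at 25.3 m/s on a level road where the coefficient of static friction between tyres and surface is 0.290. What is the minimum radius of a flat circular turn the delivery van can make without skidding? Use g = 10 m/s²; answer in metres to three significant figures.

221 m

At the limit, μ_s m g = m v²/r, so r_min = v²/(μ_s g) = (25.3)²/(0.290 × 10.0) = 640.1/2.900 = 220.7 m.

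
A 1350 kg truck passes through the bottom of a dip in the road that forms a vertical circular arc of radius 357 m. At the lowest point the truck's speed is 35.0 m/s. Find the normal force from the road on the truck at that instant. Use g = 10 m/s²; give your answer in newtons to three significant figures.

At the lowest point, N points up (toward the centre) and the weight mg points down (away from the centre), so the net inward force is N − mg = mv²/r.
N = m(v²/r + g) = 1350 × ((35.0)²/357 + 10.0) = 1350 × (3.431 + 10.0) = 1350 × 13.43 = 18130 N.

18100 N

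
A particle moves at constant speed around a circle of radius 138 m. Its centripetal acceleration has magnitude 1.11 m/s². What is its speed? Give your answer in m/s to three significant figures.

a_c = v²/r ⇒ v = √(a_c · r) = √(1.11 × 138) = √153.2 = 12.38 m/s.

12.4 m/s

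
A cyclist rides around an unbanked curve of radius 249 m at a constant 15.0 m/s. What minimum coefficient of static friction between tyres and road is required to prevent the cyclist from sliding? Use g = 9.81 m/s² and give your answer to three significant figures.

Friction provides the centripetal force: μ_s m g = m v²/r, so μ_s = v²/(g r) = (15.00)²/(9.81 × 249) = 225.0/2443 = 0.09211.

0.0921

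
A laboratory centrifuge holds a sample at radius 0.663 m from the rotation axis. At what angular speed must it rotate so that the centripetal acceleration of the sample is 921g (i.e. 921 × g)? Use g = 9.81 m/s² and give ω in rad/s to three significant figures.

Centripetal acceleration a_c = ω²r. Setting ω²r = 921g:
ω = √(921g / r) = √(921 × 9.81 / 0.663) = √13630 = 116.7 rad/s.

117 rad/s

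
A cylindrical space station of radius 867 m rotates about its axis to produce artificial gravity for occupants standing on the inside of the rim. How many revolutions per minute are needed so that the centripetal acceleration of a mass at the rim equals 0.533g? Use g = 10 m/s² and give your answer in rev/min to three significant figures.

Require ω²r = 0.533g, so ω = √(0.533 × 10.0/867) = 0.07841 rad/s.
In rev/min: ω × 60/(2π) = 0.07841 × 60/(2π) = 0.7487 rev/min.

0.749 rev/min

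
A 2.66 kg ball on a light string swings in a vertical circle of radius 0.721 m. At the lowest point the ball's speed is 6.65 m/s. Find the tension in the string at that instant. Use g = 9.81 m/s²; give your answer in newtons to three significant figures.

At the lowest point, T points up (toward the centre) and the weight mg points down (away from the centre), so the net inward force is T − mg = mv²/r.
T = m(v²/r + g) = 2.66 × ((6.65)²/0.721 + 9.81) = 2.66 × (61.33 + 9.81) = 2.66 × 71.14 = 189.2 N.

189 N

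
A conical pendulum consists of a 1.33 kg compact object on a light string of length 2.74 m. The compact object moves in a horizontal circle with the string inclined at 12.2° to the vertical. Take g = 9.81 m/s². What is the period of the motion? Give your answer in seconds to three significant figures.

3.28 s

r = L sinθ = 0.5790 m. From T sinθ = mω²r and T cosθ = mg: tanθ = ω²r/g, so ω² = g tanθ / r = g/(L cosθ).
ω = √(g/(L cosθ)) = √(9.81/(2.74 × 0.9774)) = √3.663 = 1.914 rad/s.
Period = 2π/ω = 3.283 s.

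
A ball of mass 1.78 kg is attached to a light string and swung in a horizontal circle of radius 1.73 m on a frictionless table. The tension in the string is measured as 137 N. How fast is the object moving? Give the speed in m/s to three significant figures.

T = m v²/r ⇒ v = √(T r / m) = √(137 × 1.73 / 1.78) = √133.2 = 11.54 m/s.

11.5 m/s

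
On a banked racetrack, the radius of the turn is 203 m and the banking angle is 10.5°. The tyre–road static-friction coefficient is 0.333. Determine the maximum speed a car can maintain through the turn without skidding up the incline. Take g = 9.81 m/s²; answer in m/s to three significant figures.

33.2 m/s

At the maximum speed, friction acts down the slope at its limiting value f = μN. Radially (horizontal, toward centre): N sinθ + μN cosθ = mv²/r. Vertically: N cosθ − μN sinθ = mg.
Dividing: v² = r g (sinθ + μcosθ)/(cosθ − μsinθ).
sinθ + μcosθ = 0.1822 + 0.333×0.9833 = 0.5097; cosθ − μsinθ = 0.9833 − 0.333×0.1822 = 0.9226.
v² = 203 × 9.81 × 0.5097/0.9226 = 1100 m²/s², so v = 33.17 m/s.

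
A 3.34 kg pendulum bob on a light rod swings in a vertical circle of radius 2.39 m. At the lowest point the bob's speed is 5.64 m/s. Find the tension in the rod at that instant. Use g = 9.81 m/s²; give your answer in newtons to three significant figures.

77.2 N

At the lowest point, T points up (toward the centre) and the weight mg points down (away from the centre), so the net inward force is T − mg = mv²/r.
T = m(v²/r + g) = 3.34 × ((5.64)²/2.39 + 9.81) = 3.34 × (13.31 + 9.81) = 3.34 × 23.12 = 77.22 N.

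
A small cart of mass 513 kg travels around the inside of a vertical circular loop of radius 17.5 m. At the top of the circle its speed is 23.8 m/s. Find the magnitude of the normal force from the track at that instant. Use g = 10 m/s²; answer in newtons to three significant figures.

11500 N

At the top, both N and the weight mg point inward (toward the centre), so N + mg = mv²/r.
N = m(v²/r − g) = 513 × ((23.8)²/17.5 − 10.0) = 513 × (32.37 − 10.0) = 513 × 22.37 = 11470 N.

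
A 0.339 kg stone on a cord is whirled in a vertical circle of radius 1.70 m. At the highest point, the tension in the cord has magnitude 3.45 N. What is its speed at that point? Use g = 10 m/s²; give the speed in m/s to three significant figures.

5.86 m/s

At the top, T + mg = mv²/r, so v = √(r(T/m + g)) = √(1.70 × (3.45/0.339 + 10.0)) = √(1.70 × 20.18) = √34.30 = 5.857 m/s.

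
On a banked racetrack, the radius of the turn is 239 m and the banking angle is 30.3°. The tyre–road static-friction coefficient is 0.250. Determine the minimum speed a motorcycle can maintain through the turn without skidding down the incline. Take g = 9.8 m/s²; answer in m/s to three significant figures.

26.1 m/s

At the minimum speed, friction acts up the slope at its limiting value f = μN. Radially (horizontal, toward centre): N sinθ − μN cosθ = mv²/r. Vertically: N cosθ + μN sinθ = mg.
Dividing: v² = r g (sinθ − μcosθ)/(cosθ + μsinθ).
sinθ − μcosθ = 0.5045 − 0.250×0.8634 = 0.2887; cosθ + μsinθ = 0.8634 + 0.250×0.5045 = 0.9895.
v² = 239 × 9.8 × 0.2887/0.9895 = 683.3 m²/s², so v = 26.14 m/s.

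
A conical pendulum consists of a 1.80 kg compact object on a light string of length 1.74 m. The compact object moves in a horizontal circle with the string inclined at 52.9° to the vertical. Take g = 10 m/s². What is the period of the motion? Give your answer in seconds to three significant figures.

2.04 s

r = L sinθ = 1.388 m. From T sinθ = mω²r and T cosθ = mg: tanθ = ω²r/g, so ω² = g tanθ / r = g/(L cosθ).
ω = √(g/(L cosθ)) = √(10.0/(1.74 × 0.6032)) = √9.528 = 3.087 rad/s.
Period = 2π/ω = 2.036 s.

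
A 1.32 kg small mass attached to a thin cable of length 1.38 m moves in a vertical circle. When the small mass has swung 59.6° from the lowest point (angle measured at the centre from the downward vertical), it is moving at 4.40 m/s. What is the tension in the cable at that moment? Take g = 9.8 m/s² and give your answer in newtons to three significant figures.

Take the radial direction toward the centre of the circle as positive. The component of the weight along the string toward the centre is −mg cos φ (φ measured from the bottom), so Newton's second law along the string gives T − mg cos φ = m v²/r.
cos 59.6° = 0.5060, so T = m(v²/r + g cos φ) = 1.32 × ((4.40)²/1.38 + 9.8 × 0.5060) = 1.32 × (14.03 + (4.959)) = 1.32 × 18.99 = 25.06 N.

25.1 N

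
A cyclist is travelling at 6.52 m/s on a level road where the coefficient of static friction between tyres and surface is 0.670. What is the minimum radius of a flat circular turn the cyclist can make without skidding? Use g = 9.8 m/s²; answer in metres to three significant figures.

At the limit, μ_s m g = m v²/r, so r_min = v²/(μ_s g) = (6.52)²/(0.670 × 9.8) = 42.51/6.566 = 6.474 m.

6.47 m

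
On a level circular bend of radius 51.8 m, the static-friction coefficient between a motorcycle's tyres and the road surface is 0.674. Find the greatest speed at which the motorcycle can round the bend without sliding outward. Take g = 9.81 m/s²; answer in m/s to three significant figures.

Friction provides the centripetal force on a flat curve. At maximum speed it is at its limiting value: μ_s m g = m v²/r.
Mass cancels: v_max = √(μ_s g r) = √(0.674 × 9.81 × 51.8) = √342.5 = 18.51 m/s.

18.5 m/s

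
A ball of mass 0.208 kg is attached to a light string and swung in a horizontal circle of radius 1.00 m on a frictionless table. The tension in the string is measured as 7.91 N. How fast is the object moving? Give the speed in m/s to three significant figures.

T = m v²/r ⇒ v = √(T r / m) = √(7.91 × 1.00 / 0.208) = √38.03 = 6.167 m/s.

6.17 m/s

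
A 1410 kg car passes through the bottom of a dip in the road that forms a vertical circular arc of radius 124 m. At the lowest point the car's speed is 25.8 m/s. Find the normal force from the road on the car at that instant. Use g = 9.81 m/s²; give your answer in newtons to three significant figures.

21400 N

At the lowest point, N points up (toward the centre) and the weight mg points down (away from the centre), so the net inward force is N − mg = mv²/r.
N = m(v²/r + g) = 1410 × ((25.8)²/124 + 9.81) = 1410 × (5.368 + 9.81) = 1410 × 15.18 = 21400 N.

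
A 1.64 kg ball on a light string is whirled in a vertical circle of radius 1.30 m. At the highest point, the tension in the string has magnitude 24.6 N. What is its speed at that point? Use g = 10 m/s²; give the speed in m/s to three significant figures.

5.70 m/s

At the top, T + mg = mv²/r, so v = √(r(T/m + g)) = √(1.30 × (24.6/1.64 + 10.0)) = √(1.30 × 25.00) = √32.50 = 5.701 m/s.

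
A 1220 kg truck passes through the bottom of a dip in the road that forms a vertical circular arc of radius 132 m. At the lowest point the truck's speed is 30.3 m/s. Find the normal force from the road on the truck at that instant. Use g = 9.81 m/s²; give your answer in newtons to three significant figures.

20500 N

At the lowest point, N points up (toward the centre) and the weight mg points down (away from the centre), so the net inward force is N − mg = mv²/r.
N = m(v²/r + g) = 1220 × ((30.3)²/132 + 9.81) = 1220 × (6.955 + 9.81) = 1220 × 16.77 = 20450 N.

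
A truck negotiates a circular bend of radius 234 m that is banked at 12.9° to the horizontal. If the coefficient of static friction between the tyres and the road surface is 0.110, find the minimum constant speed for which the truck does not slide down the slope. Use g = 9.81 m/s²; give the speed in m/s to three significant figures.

At the minimum speed, friction acts up the slope at its limiting value f = μN. Radially (horizontal, toward centre): N sinθ − μN cosθ = mv²/r. Vertically: N cosθ + μN sinθ = mg.
Dividing: v² = r g (sinθ − μcosθ)/(cosθ + μsinθ).
sinθ − μcosθ = 0.2233 − 0.110×0.9748 = 0.1160; cosθ + μsinθ = 0.9748 + 0.110×0.2233 = 0.9993.
v² = 234 × 9.81 × 0.1160/0.9993 = 266.5 m²/s², so v = 16.33 m/s.

16.3 m/s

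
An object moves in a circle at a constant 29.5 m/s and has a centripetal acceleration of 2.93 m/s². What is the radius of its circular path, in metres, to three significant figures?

a_c = v²/r ⇒ r = v²/a_c = (29.5)²/2.93 = 870.2/2.93 = 297.0 m.

297 m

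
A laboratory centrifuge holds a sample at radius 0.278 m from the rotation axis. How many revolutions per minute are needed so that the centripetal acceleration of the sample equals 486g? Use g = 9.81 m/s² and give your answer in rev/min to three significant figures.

1250 rev/min

Require ω²r = 486g, so ω = √(486 × 9.81/0.278) = 131.0 rad/s.
In rev/min: ω × 60/(2π) = 131.0 × 60/(2π) = 1251 rev/min.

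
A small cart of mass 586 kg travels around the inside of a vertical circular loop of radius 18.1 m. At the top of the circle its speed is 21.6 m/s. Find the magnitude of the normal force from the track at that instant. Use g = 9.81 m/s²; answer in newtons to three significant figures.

9360 N

At the top, both N and the weight mg point inward (toward the centre), so N + mg = mv²/r.
N = m(v²/r − g) = 586 × ((21.6)²/18.1 − 9.81) = 586 × (25.78 − 9.81) = 586 × 15.97 = 9357 N.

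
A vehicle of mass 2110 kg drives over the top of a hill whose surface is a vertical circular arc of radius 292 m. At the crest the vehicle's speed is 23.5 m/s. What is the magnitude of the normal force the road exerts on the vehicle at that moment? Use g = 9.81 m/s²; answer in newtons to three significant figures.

16700 N

At the crest the centripetal acceleration points downward (toward the centre of the arc), so mg − N = mv²/r.
N = m(g − v²/r) = 2110 × (9.81 − (23.5)²/292) = 2110 × (9.81 − 1.891) = 2110 × 7.919 = 16710 N.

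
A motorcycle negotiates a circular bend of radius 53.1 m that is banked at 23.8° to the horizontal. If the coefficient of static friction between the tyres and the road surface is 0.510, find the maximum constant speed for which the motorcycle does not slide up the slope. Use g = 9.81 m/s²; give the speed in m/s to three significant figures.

At the maximum speed, friction acts down the slope at its limiting value f = μN. Radially (horizontal, toward centre): N sinθ + μN cosθ = mv²/r. Vertically: N cosθ − μN sinθ = mg.
Dividing: v² = r g (sinθ + μcosθ)/(cosθ − μsinθ).
sinθ + μcosθ = 0.4035 + 0.510×0.9150 = 0.8702; cosθ − μsinθ = 0.9150 − 0.510×0.4035 = 0.7092.
v² = 53.1 × 9.81 × 0.8702/0.7092 = 639.2 m²/s², so v = 25.28 m/s.

25.3 m/s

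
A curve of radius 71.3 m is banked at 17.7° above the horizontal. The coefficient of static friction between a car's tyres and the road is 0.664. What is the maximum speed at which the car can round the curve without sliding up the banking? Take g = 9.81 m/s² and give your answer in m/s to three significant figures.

29.5 m/s

At the maximum speed, friction acts down the slope at its limiting value f = μN. Radially (horizontal, toward centre): N sinθ + μN cosθ = mv²/r. Vertically: N cosθ − μN sinθ = mg.
Dividing: v² = r g (sinθ + μcosθ)/(cosθ − μsinθ).
sinθ + μcosθ = 0.3040 + 0.664×0.9527 = 0.9366; cosθ − μsinθ = 0.9527 − 0.664×0.3040 = 0.7508.
v² = 71.3 × 9.81 × 0.9366/0.7508 = 872.6 m²/s², so v = 29.54 m/s.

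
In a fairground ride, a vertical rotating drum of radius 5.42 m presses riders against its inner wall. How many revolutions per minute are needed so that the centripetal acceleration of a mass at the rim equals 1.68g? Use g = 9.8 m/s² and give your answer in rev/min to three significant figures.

16.6 rev/min

Require ω²r = 1.68g, so ω = √(1.68 × 9.8/5.42) = 1.743 rad/s.
In rev/min: ω × 60/(2π) = 1.743 × 60/(2π) = 16.64 rev/min.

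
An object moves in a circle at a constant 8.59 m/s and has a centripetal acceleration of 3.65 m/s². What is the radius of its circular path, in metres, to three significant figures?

a_c = v²/r ⇒ r = v²/a_c = (8.59)²/3.65 = 73.79/3.65 = 20.22 m.

20.2 m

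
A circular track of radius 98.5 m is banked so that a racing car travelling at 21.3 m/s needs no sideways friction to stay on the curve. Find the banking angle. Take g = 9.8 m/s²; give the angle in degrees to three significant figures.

25.2°

For a frictionless banked turn: horizontally N sinθ = mv²/r and vertically N cosθ = mg.
Dividing: tanθ = v²/(r g) = (21.3)²/(98.5 × 9.8) = 453.7/965.3 = 0.4700.
θ = arctan(0.4700) = 25.17°.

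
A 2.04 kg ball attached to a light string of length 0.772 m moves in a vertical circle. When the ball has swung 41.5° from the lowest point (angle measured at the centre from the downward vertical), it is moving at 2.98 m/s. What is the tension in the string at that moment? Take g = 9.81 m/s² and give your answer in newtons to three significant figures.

38.5 N

Take the radial direction toward the centre of the circle as positive. The component of the weight along the string toward the centre is −mg cos φ (φ measured from the bottom), so Newton's second law along the string gives T − mg cos φ = m v²/r.
cos 41.5° = 0.7490, so T = m(v²/r + g cos φ) = 2.04 × ((2.98)²/0.772 + 9.81 × 0.7490) = 2.04 × (11.50 + (7.347)) = 2.04 × 18.85 = 38.45 N.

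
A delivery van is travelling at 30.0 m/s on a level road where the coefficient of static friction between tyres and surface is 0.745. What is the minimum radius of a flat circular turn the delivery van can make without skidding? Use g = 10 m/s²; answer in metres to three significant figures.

121 m

At the limit, μ_s m g = m v²/r, so r_min = v²/(μ_s g) = (30.0)²/(0.745 × 10.0) = 900.0/7.450 = 120.8 m.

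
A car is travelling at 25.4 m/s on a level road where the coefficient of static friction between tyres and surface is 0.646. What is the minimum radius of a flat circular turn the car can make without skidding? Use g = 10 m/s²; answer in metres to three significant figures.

99.9 m

At the limit, μ_s m g = m v²/r, so r_min = v²/(μ_s g) = (25.4)²/(0.646 × 10.0) = 645.2/6.460 = 99.87 m.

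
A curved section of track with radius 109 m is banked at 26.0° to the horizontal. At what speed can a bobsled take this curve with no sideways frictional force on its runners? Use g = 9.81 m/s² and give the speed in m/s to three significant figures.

22.8 m/s

On a frictionless banked curve, N sinθ = mv²/r and N cosθ = mg, so tanθ = v²/(rg).
v = √(r g tanθ) = √(109 × 9.81 × tan 26.0°) = √(109 × 9.81 × 0.4877) = √521.5 = 22.84 m/s.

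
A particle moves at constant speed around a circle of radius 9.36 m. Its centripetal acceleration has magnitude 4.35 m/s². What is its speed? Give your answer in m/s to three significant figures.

a_c = v²/r ⇒ v = √(a_c · r) = √(4.35 × 9.36) = √40.72 = 6.381 m/s.

6.38 m/s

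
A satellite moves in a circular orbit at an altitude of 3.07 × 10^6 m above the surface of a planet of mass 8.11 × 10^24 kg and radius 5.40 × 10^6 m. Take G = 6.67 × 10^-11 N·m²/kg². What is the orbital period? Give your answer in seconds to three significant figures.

6660 s

r = R + h = 5.40 × 10^6 + 3.07 × 10^6 = 8.470 × 10^6 m. Gravity provides the centripetal force: G M m / r² = m v² / r ⇒ v = √(GM/r) = 7992 m/s.
T = 2πr/v = 2π × 8.470 × 10^6 / 7992 = 6659 s.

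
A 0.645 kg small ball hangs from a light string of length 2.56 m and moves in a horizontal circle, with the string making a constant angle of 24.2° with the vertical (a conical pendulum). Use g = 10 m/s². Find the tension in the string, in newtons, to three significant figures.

7.07 N

Vertically the bob has no acceleration, so T cosθ = mg.
T = mg/cosθ = 0.645 × 10.0 / cos 24.2° = 6.450/0.9121 = 7.071 N.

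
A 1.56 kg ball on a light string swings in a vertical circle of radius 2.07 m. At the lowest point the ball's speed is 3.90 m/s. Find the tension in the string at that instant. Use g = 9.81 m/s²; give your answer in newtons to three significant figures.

At the lowest point, T points up (toward the centre) and the weight mg points down (away from the centre), so the net inward force is T − mg = mv²/r.
T = m(v²/r + g) = 1.56 × ((3.90)²/2.07 + 9.81) = 1.56 × (7.348 + 9.81) = 1.56 × 17.16 = 26.77 N.

26.8 N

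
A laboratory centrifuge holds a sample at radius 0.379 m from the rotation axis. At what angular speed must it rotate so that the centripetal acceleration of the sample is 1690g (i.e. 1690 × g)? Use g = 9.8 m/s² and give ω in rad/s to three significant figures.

Centripetal acceleration a_c = ω²r. Setting ω²r = 1690g:
ω = √(1690g / r) = √(1690 × 9.8 / 0.379) = √43700 = 209.0 rad/s.

209 rad/s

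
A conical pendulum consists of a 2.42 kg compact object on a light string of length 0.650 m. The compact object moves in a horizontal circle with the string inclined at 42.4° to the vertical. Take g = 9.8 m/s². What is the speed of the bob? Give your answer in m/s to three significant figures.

1.98 m/s

The radius of the circle is r = L sinθ = 0.650 × sin 42.4° = 0.4383 m.
Horizontally T sinθ = mv²/r and vertically T cosθ = mg, so tanθ = v²/(rg).
v = √(r g tanθ) = √(0.4383 × 9.8 × 0.9131) = √3.922 = 1.980 m/s.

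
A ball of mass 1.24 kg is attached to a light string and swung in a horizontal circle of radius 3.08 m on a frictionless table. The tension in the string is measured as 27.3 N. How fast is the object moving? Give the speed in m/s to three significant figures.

T = m v²/r ⇒ v = √(T r / m) = √(27.3 × 3.08 / 1.24) = √67.81 = 8.235 m/s.

8.23 m/s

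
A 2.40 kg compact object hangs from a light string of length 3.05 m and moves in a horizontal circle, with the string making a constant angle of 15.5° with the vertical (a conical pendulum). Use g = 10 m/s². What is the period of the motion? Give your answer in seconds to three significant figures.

r = L sinθ = 0.8151 m. From T sinθ = mω²r and T cosθ = mg: tanθ = ω²r/g, so ω² = g tanθ / r = g/(L cosθ).
ω = √(g/(L cosθ)) = √(10.0/(3.05 × 0.9636)) = √3.402 = 1.845 rad/s.
Period = 2π/ω = 3.406 s.

3.41 s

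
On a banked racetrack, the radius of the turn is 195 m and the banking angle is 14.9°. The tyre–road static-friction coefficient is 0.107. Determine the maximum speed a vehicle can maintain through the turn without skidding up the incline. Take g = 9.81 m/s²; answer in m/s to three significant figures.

27.1 m/s

At the maximum speed, friction acts down the slope at its limiting value f = μN. Radially (horizontal, toward centre): N sinθ + μN cosθ = mv²/r. Vertically: N cosθ − μN sinθ = mg.
Dividing: v² = r g (sinθ + μcosθ)/(cosθ − μsinθ).
sinθ + μcosθ = 0.2571 + 0.107×0.9664 = 0.3605; cosθ − μsinθ = 0.9664 − 0.107×0.2571 = 0.9389.
v² = 195 × 9.81 × 0.3605/0.9389 = 734.6 m²/s², so v = 27.10 m/s.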